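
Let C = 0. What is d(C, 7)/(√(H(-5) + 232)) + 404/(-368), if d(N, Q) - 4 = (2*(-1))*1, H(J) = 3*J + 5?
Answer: -101/92 + √222/111 ≈ -0.96359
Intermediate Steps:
H(J) = 5 + 3*J
d(N, Q) = 2 (d(N, Q) = 4 + (2*(-1))*1 = 4 - 2*1 = 4 - 2 = 2)
d(C, 7)/(√(H(-5) + 232)) + 404/(-368) = 2/(√((5 + 3*(-5)) + 232)) + 404/(-368) = 2/(√((5 - 15) + 232)) + 404*(-1/368) = 2/(√(-10 + 232)) - 101/92 = 2/(√222) - 101/92 = 2*(√222/222) - 101/92 = √222/111 - 101/92 = -101/92 + √222/111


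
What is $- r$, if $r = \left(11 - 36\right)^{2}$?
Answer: $-625$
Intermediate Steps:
$r = 625$ ($r = \left(-25\right)^{2} = 625$)
$- r = \left(-1\right) 625 = -625$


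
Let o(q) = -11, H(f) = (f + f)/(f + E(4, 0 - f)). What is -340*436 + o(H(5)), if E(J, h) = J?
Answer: -148251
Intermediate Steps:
H(f) = 2*f/(4 + f) (H(f) = (f + f)/(f + 4) = (2*f)/(4 + f) = 2*f/(4 + f))
-340*436 + o(H(5)) = -340*436 - 11 = -148240 - 11 = -148251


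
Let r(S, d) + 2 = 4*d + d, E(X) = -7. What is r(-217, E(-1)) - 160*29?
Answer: -4677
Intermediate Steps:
r(S, d) = -2 + 5*d (r(S, d) = -2 + (4*d + d) = -2 + 5*d)
r(-217, E(-1)) - 160*29 = (-2 + 5*(-7)) - 160*29 = (-2 - 35) - 4640 = -37 - 4640 = -4677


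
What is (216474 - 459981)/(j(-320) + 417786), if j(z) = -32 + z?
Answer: -243507/417434 ≈ -0.58334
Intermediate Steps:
(216474 - 459981)/(j(-320) + 417786) = (216474 - 459981)/((-32 - 320) + 417786) = -243507/(-352 + 417786) = -243507/417434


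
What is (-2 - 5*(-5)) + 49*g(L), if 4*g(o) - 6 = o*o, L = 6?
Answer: 1075/2 ≈ 537.50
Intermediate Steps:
g(o) = 3/2 + o²/4 (g(o) = 3/2 + (o*o)/4 = 3/2 + o²/4)
(-2 - 5*(-5)) + 49*g(L) = (-2 - 5*(-5)) + 49*(3/2 + (¼)*6²) = (-2 + 25) + 49*(3/2 + (¼)*36) = 23 + 49*(3/2 + 9) = 23 + 49*(21/2) = 23 + 1029/2 = 1075/2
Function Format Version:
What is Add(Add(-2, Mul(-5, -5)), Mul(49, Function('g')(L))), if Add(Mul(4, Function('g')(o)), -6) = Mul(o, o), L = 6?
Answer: Rational(1075, 2) ≈ 537.50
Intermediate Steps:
Function('g')(o) = Add(Rational(3, 2), Mul(Rational(1, 4), Pow(o, 2))) (Function('g')(o) = Add(Rational(3, 2), Mul(Rational(1, 4), Mul(o, o))) = Add(Rational(3, 2), Mul(Rational(1, 4), Pow(o, 2))))
Add(Add(-2, Mul(-5, -5)), Mul(49, Function('g')(L))) = Add(Add(-2, Mul(-5, -5)), Mul(49, Add(Rational(3, 2), Mul(Rational(1, 4), Pow(6, 2))))) = Add(Add(-2, 25), Mul(49, Add(Rational(3, 2), Mul(Rational(1, 4), 36)))) = Add(23, Mul(49, Add(Rational(3, 2), 9))) = Add(23, Mul(49, Rational(21, 2))) = Add(23, Rational(1029, 2)) = Rational(1075, 2)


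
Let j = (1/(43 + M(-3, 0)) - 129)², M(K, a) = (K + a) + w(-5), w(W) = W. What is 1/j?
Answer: 1225/20376196 ≈ 6.0119e-5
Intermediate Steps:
M(K, a) = -5 + K + a (M(K, a) = (K + a) - 5 = -5 + K + a)
j = 20376196/1225 (j = (1/(43 + (-5 - 3 + 0)) - 129)² = (1/(43 - 8) - 129)² = (1/35 - 129)² = (-4514/35)² = 20376196/1225 ≈ 16634.)
1/j = 1/(20376196/1225) = 1225/20376196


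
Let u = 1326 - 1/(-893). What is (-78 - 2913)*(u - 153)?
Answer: -3133042590/893 ≈ -3.5084e+6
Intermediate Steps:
u = 1184119/893 (u = 1326 - 1*(-1/893) = 1326 + 1/893 = 1184119/893 ≈ 1326.0)
(-78 - 2913)*(u - 153) = (-78 - 2913)*(1184119/893 - 153) = -2991*1047490/893 = -3133042590/893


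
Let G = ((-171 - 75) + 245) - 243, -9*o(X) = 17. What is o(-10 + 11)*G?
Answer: 4148/9 ≈ 460.89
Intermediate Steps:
o(X) = -17/9 (o(X) = -⅑*17 = -17/9)
G = -244 (G = (-246 + 245) - 243 = -1 - 243 = -244)
o(-10 + 11)*G = -17/9*(-244) = 4148/9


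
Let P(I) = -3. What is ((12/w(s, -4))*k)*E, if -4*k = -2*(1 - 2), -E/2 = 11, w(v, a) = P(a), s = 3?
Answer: -44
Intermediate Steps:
w(v, a) = -3
E = -22 (E = -2*11 = -22)
k = -½ (k = -(-1)*(1 - 2)/2 = -(-1)*(-1)/2 = -¼*2 = -½ ≈ -0.50000)
((12/w(s, -4))*k)*E = ((12/(-3))*(-½))*(-22) = ((12*(-⅓))*(-½))*(-22) = -4*(-½)*(-22) = 2*(-22) = -44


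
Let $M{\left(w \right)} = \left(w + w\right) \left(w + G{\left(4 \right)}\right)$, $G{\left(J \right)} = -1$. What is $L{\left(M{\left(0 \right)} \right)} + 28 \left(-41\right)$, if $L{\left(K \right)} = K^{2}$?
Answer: $-1148$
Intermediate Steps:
$M{\left(w \right)} = 2 w \left(-1 + w\right)$ ($M{\left(w \right)} = \left(w + w\right) \left(w - 1\right) = 2 w \left(-1 + w\right)$)
$L{\left(M{\left(0 \right)} \right)} + 28 \left(-41\right) = \left(2 \cdot 0 \left(-1 + 0\right)\right)^{2} + 28 \left(-41\right) = \left(2 \cdot 0 \left(-1\right)\right)^{2} - 1148 = 0^{2} - 1148 = 0 - 1148 = -1148$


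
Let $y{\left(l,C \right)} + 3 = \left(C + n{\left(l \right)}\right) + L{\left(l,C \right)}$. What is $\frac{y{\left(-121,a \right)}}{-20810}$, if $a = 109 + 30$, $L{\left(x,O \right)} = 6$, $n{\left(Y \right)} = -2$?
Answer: $- \frac{14}{2081} \approx -0.0067275$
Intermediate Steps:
$a = 139$
$y{\left(l,C \right)} = 1 + C$ ($y{\left(l,C \right)} = -3 + \left(\left(C - 2\right) + 6\right) = -3 + \left(\left(-2 + C\right) + 6\right) = -3 + \left(4 + C\right) = 1 + C$)
$\frac{y{\left(-121,a \right)}}{-20810} = \frac{1 + 139}{-20810} = 140 \left(- \frac{1}{20810}\right) = - \frac{14}{2081}$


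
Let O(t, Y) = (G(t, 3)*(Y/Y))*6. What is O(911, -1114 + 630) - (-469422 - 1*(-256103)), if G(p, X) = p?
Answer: 218785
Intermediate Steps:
O(t, Y) = 6*t (O(t, Y) = (t*(Y/Y))*6 = (t*1)*6 = t*6 = 6*t)
O(911, -1114 + 630) - (-469422 - 1*(-256103)) = 6*911 - (-469422 - 1*(-256103)) = 5466 - (-469422 + 256103) = 5466 - 1*(-213319) = 5466 + 213319 = 218785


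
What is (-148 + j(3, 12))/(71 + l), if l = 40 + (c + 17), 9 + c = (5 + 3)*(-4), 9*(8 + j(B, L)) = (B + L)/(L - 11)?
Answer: -463/261 ≈ -1.7739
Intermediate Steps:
j(B, L) = -8 + (B + L)/(9*(-11 + L)) (j(B, L) = -8 + ((B + L)/(L - 11))/9 = -8 + ((B + L)/(-11 + L))/9 = -8 + (B + L)/(9*(-11 + L)))
c = -41 (c = -9 + (5 + 3)*(-4) = -9 + 8*(-4) = -9 - 32 = -41)
l = 16 (l = 40 + (-41 + 17) = 40 - 24 = 16)
(-148 + j(3, 12))/(71 + l) = (-148 + (792 + 3 - 71*12)/(9*(-11 + 12)))/(71 + 16) = (-148 + (1/9)*(792 + 3 - 852)/1)/87 = (-148 + (1/9)*1*(-57))/87 = (-148 - 19/3)/87 = (1/87)*(-463/3) = -463/261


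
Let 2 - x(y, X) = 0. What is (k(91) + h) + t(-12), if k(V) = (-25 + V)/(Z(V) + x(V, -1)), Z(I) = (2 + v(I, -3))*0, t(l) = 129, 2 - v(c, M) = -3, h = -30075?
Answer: -29913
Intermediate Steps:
x(y, X) = 2 (x(y, X) = 2 - 1*0 = 2 + 0 = 2)
v(c, M) = 5 (v(c, M) = 2 - 1*(-3) = 2 + 3 = 5)
Z(I) = 0 (Z(I) = (2 + 5)*0 = 7*0 = 0)
k(V) = -25/2 + V/2 (k(V) = (-25 + V)/(0 + 2) = (-25 + V)/2 = (-25 + V)*(1/2) = -25/2 + V/2)
(k(91) + h) + t(-12) = ((-25/2 + (1/2)*91) - 30075) + 129 = ((-25/2 + 91/2) - 30075) + 129 = (33 - 30075) + 129 = -30042 + 129 = -29913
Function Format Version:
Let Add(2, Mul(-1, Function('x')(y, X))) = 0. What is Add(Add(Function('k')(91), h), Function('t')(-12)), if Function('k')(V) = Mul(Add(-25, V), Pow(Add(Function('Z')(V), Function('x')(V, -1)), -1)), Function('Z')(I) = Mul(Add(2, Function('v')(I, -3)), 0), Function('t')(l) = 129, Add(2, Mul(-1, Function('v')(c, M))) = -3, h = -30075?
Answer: -29913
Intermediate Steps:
Function('x')(y, X) = 2 (Function('x')(y, X) = Add(2, Mul(-1, 0)) = Add(2, 0) = 2)
Function('v')(c, M) = 5 (Function('v')(c, M) = Add(2, Mul(-1, -3)) = Add(2, 3) = 5)
Function('Z')(I) = 0 (Function('Z')(I) = Mul(Add(2, 5), 0) = Mul(7, 0) = 0)
Function('k')(V) = Add(Rational(-25, 2), Mul(Rational(1, 2), V)) (Function('k')(V) = Mul(Add(-25, V), Pow(Add(0, 2), -1)) = Mul(Add(-25, V), Pow(2, -1)) = Mul(Add(-25, V), Rational(1, 2)) = Add(Rational(-25, 2), Mul(Rational(1, 2), V)))
Add(Add(Function('k')(91), h), Function('t')(-12)) = Add(Add(Add(Rational(-25, 2), Mul(Rational(1, 2), 91)), -30075), 129) = Add(Add(Add(Rational(-25, 2), Rational(91, 2)), -30075), 129) = Add(Add(33, -30075), 129) = Add(-30042, 129) = -29913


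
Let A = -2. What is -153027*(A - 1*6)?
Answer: 1224216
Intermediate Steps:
-153027*(A - 1*6) = -153027*(-2 - 1*6) = -153027*(-2 - 6) = -153027*(-8) = 1224216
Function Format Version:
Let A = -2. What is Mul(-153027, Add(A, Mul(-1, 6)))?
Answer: 1224216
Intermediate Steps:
Mul(-153027, Add(A, Mul(-1, 6))) = Mul(-153027, Add(-2, Mul(-1, 6))) = Mul(-153027, Add(-2, -6)) = Mul(-153027, -8) = 1224216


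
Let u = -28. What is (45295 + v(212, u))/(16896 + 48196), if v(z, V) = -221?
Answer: 22537/32546 ≈ 0.69247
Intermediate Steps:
(45295 + v(212, u))/(16896 + 48196) = (45295 - 221)/(16896 + 48196) = 45074/65092 = 45074*(1/65092) = 22537/32546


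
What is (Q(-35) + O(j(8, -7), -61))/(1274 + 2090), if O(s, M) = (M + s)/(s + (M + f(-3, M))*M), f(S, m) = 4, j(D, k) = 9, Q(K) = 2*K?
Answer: -30509/1465863 ≈ -0.020813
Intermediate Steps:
O(s, M) = (M + s)/(s + M*(4 + M)) (O(s, M) = (M + s)/(s + (M + 4)*M) = (M + s)/(s + (4 + M)*M) = (M + s)/(s + M*(4 + M)))
(Q(-35) + O(j(8, -7), -61))/(1274 + 2090) = (2*(-35) + (-61 + 9)/(9 + (-61)**2 + 4*(-61)))/(1274 + 2090) = (-70 - 52/(9 + 3721 - 244))/3364 = (-70 - 52/3486)*(1/3364) = (-70 + (1/3486)*(-52))*(1/3364) = (-70 - 26/1743)*(1/3364) = -122036/1743*1/3364 = -30509/1465863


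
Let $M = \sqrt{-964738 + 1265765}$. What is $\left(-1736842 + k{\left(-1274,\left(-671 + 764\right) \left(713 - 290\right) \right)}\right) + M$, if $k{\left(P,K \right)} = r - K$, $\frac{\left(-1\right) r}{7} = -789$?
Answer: $-1770658 + \sqrt{301027} \approx -1.7701 \cdot 10^{6}$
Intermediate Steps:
$r = 5523$ ($r = \left(-7\right) \left(-789\right) = 5523$)
$M = \sqrt{301027} \approx 548.66$
$k{\left(P,K \right)} = 5523 - K$
$\left(-1736842 + k{\left(-1274,\left(-671 + 764\right) \left(713 - 290\right) \right)}\right) + M = \left(-1736842 + \left(5523 - \left(-671 + 764\right) \left(713 - 290\right)\right)\right) + \sqrt{301027} = \left(-1736842 + \left(5523 - 93 \cdot 423\right)\right) + \sqrt{301027} = \left(-1736842 + \left(5523 - 39339\right)\right) + \sqrt{301027} = \left(-1736842 - 33816\right) + \sqrt{301027} = -1770658 + \sqrt{301027}$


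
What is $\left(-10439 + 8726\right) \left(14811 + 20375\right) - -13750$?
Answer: $-60259868$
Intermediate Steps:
$\left(-10439 + 8726\right) \left(14811 + 20375\right) - -13750 = \left(-1713\right) 35186 + 13750 = -60273618 + 13750 = -60259868$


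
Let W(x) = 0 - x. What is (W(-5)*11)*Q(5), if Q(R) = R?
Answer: 275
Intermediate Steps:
W(x) = -x
(W(-5)*11)*Q(5) = (-1*(-5)*11)*5 = (5*11)*5 = 55*5 = 275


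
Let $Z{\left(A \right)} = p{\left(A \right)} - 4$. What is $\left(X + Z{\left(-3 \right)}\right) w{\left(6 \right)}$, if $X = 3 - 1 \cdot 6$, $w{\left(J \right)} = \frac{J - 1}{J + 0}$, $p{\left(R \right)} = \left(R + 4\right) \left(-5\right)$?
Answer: $-10$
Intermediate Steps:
$p{\left(R \right)} = -20 - 5 R$ ($p{\left(R \right)} = \left(4 + R\right) \left(-5\right) = -20 - 5 R$)
$w{\left(J \right)} = \frac{-1 + J}{J}$
$Z{\left(A \right)} = -24 - 5 A$ ($Z{\left(A \right)} = \left(-20 - 5 A\right) - 4 = -24 - 5 A$)
$X = -3$ ($X = 3 - 6 = -3$)
$\left(X + Z{\left(-3 \right)}\right) w{\left(6 \right)} = \left(-3 - 9\right) \frac{-1 + 6}{6} = \left(-3 + \left(-24 + 15\right)\right) \frac{1}{6} \cdot 5 = \left(-3 - 9\right) \frac{5}{6} = \left(-12\right) \frac{5}{6} = -10$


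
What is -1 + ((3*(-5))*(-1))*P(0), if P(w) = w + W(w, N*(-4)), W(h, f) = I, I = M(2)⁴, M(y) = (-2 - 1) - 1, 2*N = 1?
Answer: 3839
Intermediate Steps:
N = ½ (N = (½)*1 = ½ ≈ 0.50000)
M(y) = -4 (M(y) = -3 - 1 = -4)
I = 256 (I = (-4)⁴ = 256)
W(h, f) = 256
P(w) = 256 + w (P(w) = w + 256 = 256 + w)
-1 + ((3*(-5))*(-1))*P(0) = -1 + ((3*(-5))*(-1))*(256 + 0) = -1 - 15*(-1)*256 = -1 + 15*256 = -1 + 3840 = 3839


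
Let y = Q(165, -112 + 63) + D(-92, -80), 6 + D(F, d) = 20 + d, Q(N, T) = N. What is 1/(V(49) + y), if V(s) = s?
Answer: 1/148 ≈ 0.0067568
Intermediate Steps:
D(F, d) = 14 + d (D(F, d) = -6 + (20 + d) = 14 + d)
y = 99 (y = 165 + (14 - 80) = 165 - 66 = 99)
1/(V(49) + y) = 1/(49 + 99) = 1/148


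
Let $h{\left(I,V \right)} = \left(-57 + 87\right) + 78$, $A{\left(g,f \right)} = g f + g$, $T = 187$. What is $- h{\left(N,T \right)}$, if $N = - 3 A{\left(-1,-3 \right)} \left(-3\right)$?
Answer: $-108$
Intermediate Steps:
$A{\left(g,f \right)} = g + f g$ ($A{\left(g,f \right)} = f g + g = g + f g$)
$N = 18$ ($N = - 3 \left(- (1 - 3)\right) \left(-3\right) = - 3 \left(\left(-1\right) \left(-2\right)\right) \left(-3\right) = \left(-3\right) 2 \left(-3\right) = \left(-6\right) \left(-3\right) = 18$)
$h{\left(I,V \right)} = 108$ ($h{\left(I,V \right)} = 30 + 78 = 108$)
$- h{\left(N,T \right)} = \left(-1\right) 108 = -108$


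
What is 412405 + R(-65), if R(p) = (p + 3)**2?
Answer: 416249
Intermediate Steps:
R(p) = (3 + p)**2
412405 + R(-65) = 412405 + (3 - 65)**2 = 412405 + (-62)**2 = 412405 + 3844 = 416249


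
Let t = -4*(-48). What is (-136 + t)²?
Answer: 3136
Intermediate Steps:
t = 192
(-136 + t)² = (-136 + 192)² = 56² = 3136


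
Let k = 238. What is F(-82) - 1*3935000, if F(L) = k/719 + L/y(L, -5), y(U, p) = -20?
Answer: -28292618141/7190 ≈ -3.9350e+6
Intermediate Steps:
F(L) = 238/719 - L/20 (F(L) = 238/719 + L/(-20) = 238*(1/719) + L*(-1/20) = 238/719 - L/20)
F(-82) - 1*3935000 = (238/719 - 1/20*(-82)) - 1*3935000 = (238/719 + 41/10) - 3935000 = 31859/7190 - 3935000 = -28292618141/7190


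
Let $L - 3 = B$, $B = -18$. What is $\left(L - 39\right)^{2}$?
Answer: $2916$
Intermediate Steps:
$L = -15$ ($L = 3 - 18 = -15$)
$\left(L - 39\right)^{2} = \left(-15 - 39\right)^{2} = \left(-54\right)^{2} = 2916$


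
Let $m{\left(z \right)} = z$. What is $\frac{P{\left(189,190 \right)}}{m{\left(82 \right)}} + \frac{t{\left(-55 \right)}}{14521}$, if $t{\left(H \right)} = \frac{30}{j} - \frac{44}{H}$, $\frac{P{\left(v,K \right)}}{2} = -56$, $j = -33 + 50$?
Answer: $- \frac{69111022}{50605685} \approx -1.3657$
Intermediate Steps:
$j = 17$
$P{\left(v,K \right)} = -112$ ($P{\left(v,K \right)} = 2 \left(-56\right) = -112$)
$t{\left(H \right)} = \frac{30}{17} - \frac{44}{H}$
$\frac{P{\left(189,190 \right)}}{m{\left(82 \right)}} + \frac{t{\left(-55 \right)}}{14521} = - \frac{112}{82} + \frac{\frac{30}{17} - \frac{44}{-55}}{14521} = \left(-112\right) \frac{1}{82} + \left(\frac{30}{17} - - \frac{4}{5}\right) \frac{1}{14521} = - \frac{56}{41} + \left(\frac{30}{17} + \frac{4}{5}\right) \frac{1}{14521} = - \frac{56}{41} + \frac{218}{85} \cdot \frac{1}{14521} = - \frac{56}{41} + \frac{218}{1234285} = - \frac{69111022}{50605685}$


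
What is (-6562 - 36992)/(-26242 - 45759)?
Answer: 43554/72001 ≈ 0.60491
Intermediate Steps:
(-6562 - 36992)/(-26242 - 45759) = -43554/(-72001) = -43554*(-1/72001) = 43554/72001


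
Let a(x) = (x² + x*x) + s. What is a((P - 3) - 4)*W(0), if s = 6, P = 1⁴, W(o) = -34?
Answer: -2652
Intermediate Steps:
P = 1
a(x) = 6 + 2*x² (a(x) = (x² + x*x) + 6 = (x² + x²) + 6 = 2*x² + 6 = 6 + 2*x²)
a((P - 3) - 4)*W(0) = (6 + 2*((1 - 3) - 4)²)*(-34) = (6 + 2*(-2 - 4)²)*(-34) = (6 + 2*(-6)²)*(-34) = (6 + 2*36)*(-34) = (6 + 72)*(-34) = 78*(-34) = -2652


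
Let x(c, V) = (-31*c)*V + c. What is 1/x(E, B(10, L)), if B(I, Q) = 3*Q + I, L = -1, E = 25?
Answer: -1/5400 ≈ -0.00018519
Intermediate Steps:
B(I, Q) = I + 3*Q
x(c, V) = c - 31*V*c (x(c, V) = -31*V*c + c = c - 31*V*c)
1/x(E, B(10, L)) = 1/(25*(1 - 31*(10 + 3*(-1)))) = 1/(25*(1 - 31*(10 - 3))) = 1/(25*(1 - 31*7)) = 1/(25*(1 - 217)) = 1/(25*(-216)) = 1/(-5400) = -1/5400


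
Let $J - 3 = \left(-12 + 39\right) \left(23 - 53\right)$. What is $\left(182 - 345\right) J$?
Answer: $131541$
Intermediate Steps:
$J = -807$ ($J = 3 + \left(-12 + 39\right) \left(23 - 53\right) = 3 + 27 \left(-30\right) = 3 - 810 = -807$)
$\left(182 - 345\right) J = \left(182 - 345\right) \left(-807\right) = \left(-163\right) \left(-807\right) = 131541$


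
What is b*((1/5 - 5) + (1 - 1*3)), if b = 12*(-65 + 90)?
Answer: -2040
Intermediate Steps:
b = 300 (b = 12*25 = 300)
b*((1/5 - 5) + (1 - 1*3)) = 300*((1/5 - 5) + (1 - 1*3)) = 300*((1/5 - 5) + (1 - 3)) = 300*(-24/5 - 2) = 300*(-34/5) = -2040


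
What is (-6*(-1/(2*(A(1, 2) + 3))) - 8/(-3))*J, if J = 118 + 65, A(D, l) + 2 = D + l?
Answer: 2501/4 ≈ 625.25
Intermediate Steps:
A(D, l) = -2 + D + l (A(D, l) = -2 + (D + l) = -2 + D + l)
J = 183
(-6*(-1/(2*(A(1, 2) + 3))) - 8/(-3))*J = (-6*(-1/(2*((-2 + 1 + 2) + 3))) - 8/(-3))*183 = (-6*(-1/(2*(1 + 3))) - 8*(-⅓))*183 = (-6/((-2*4)) + 8/3)*183 = (-6/(-8) + 8/3)*183 = (-6*(-⅛) + 8/3)*183 = (¾ + 8/3)*183 = (41/12)*183 = 2501/4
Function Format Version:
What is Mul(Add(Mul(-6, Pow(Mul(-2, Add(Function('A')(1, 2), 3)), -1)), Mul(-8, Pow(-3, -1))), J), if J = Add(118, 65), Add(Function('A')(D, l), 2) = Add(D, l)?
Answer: Rational(2501, 4) ≈ 625.25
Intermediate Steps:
Function('A')(D, l) = Add(-2, D, l) (Function('A')(D, l) = Add(-2, Add(D, l)) = Add(-2, D, l))
J = 183
Mul(Add(Mul(-6, Pow(Mul(-2, Add(Function('A')(1, 2), 3)), -1)), Mul(-8, Pow(-3, -1))), J) = Mul(Add(Mul(-6, Pow(Mul(-2, Add(Add(-2, 1, 2), 3)), -1)), Mul(-8, Pow(-3, -1))), 183) = Mul(Add(Mul(-6, Pow(Mul(-2, Add(1, 3)), -1)), Mul(-8, Rational(-1, 3))), 183) = Mul(Add(Mul(-6, Pow(Mul(-2, 4), -1)), Rational(8, 3)), 183) = Mul(Add(Mul(-6, Pow(-8, -1)), Rational(8, 3)), 183) = Mul(Add(Mul(-6, Rational(-1, 8)), Rational(8, 3)), 183) = Mul(Add(Rational(3, 4), Rational(8, 3)), 183) = Mul(Rational(41, 12), 183) = Rational(2501, 4)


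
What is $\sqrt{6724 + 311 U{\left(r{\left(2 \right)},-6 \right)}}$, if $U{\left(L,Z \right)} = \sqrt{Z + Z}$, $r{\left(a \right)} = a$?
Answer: $\sqrt{6724 + 622 i \sqrt{3}} \approx 82.261 + 6.5483 i$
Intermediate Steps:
$U{\left(L,Z \right)} = \sqrt{2} \sqrt{Z}$ ($U{\left(L,Z \right)} = \sqrt{2 Z} = \sqrt{2} \sqrt{Z}$)
$\sqrt{6724 + 311 U{\left(r{\left(2 \right)},-6 \right)}} = \sqrt{6724 + 311 \sqrt{2} \sqrt{-6}} = \sqrt{6724 + 311 \sqrt{2} i \sqrt{6}} = \sqrt{6724 + 311 \cdot 2 i \sqrt{3}} = \sqrt{6724 + 622 i \sqrt{3}}$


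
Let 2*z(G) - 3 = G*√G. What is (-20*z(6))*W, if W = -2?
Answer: 60 + 120*√6 ≈ 353.94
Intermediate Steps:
z(G) = 3/2 + G^(3/2)/2 (z(G) = 3/2 + (G*√G)/2 = 3/2 + G^(3/2)/2)
(-20*z(6))*W = -20*(3/2 + 6^(3/2)/2)*(-2) = -20*(3/2 + (6*√6)/2)*(-2) = -20*(3/2 + 3*√6)*(-2) = (-30 - 60*√6)*(-2) = 60 + 120*√6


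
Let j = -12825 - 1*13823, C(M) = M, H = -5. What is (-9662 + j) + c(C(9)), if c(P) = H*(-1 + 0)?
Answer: -36305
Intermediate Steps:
c(P) = 5 (c(P) = -5*(-1 + 0) = -5*(-1) = 5)
j = -26648 (j = -12825 - 13823 = -26648)
(-9662 + j) + c(C(9)) = (-9662 - 26648) + 5 = -36310 + 5 = -36305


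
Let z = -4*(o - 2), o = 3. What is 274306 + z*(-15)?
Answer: 274366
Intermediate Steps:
z = -4 (z = -4*(3 - 2) = -4*1 = -4)
274306 + z*(-15) = 274306 - 4*(-15) = 274306 + 60 = 274366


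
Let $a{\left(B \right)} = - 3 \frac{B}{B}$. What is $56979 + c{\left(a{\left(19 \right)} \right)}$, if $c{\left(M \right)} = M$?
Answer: $56976$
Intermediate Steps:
$a{\left(B \right)} = -3$ ($a{\left(B \right)} = \left(-3\right) 1 = -3$)
$56979 + c{\left(a{\left(19 \right)} \right)} = 56979 - 3 = 56976$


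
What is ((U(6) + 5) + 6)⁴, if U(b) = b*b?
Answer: 4879681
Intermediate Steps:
U(b) = b²
((U(6) + 5) + 6)⁴ = ((6² + 5) + 6)⁴ = ((36 + 5) + 6)⁴ = (41 + 6)⁴ = 47⁴ = 4879681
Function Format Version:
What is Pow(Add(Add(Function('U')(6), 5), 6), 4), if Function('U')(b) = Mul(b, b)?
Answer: 4879681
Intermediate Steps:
Function('U')(b) = Pow(b, 2)
Pow(Add(Add(Function('U')(6), 5), 6), 4) = Pow(Add(Add(Pow(6, 2), 5), 6), 4) = Pow(Add(Add(36, 5), 6), 4) = Pow(Add(41, 6), 4) = Pow(47, 4) = 4879681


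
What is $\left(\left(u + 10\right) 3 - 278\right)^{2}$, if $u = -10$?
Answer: $77284$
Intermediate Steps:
$\left(\left(u + 10\right) 3 - 278\right)^{2} = \left(\left(-10 + 10\right) 3 - 278\right)^{2} = \left(0 \cdot 3 - 278\right)^{2} = \left(0 - 278\right)^{2} = \left(-278\right)^{2} = 77284$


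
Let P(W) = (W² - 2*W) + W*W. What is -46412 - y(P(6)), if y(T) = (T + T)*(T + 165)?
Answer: -73412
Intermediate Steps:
P(W) = -2*W + 2*W² (P(W) = (W² - 2*W) + W² = -2*W + 2*W²)
y(T) = 2*T*(165 + T) (y(T) = (2*T)*(165 + T) = 2*T*(165 + T))
-46412 - y(P(6)) = -46412 - 2*2*6*(-1 + 6)*(165 + 2*6*(-1 + 6)) = -46412 - 2*2*6*5*(165 + 2*6*5) = -46412 - 2*60*(165 + 60) = -46412 - 2*60*225 = -46412 - 1*27000 = -46412 - 27000 = -73412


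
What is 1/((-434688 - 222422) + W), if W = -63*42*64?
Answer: -1/826454 ≈ -1.2100e-6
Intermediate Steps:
W = -169344 (W = -2646*64 = -169344)
1/((-434688 - 222422) + W) = 1/((-434688 - 222422) - 169344) = 1/(-657110 - 169344) = 1/(-826454) = -1/826454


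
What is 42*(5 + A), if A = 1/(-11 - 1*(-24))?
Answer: 2772/13 ≈ 213.23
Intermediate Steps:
A = 1/13 (A = 1/(-11 + 24) = 1/13 ≈ 0.076923)
42*(5 + A) = 42*(5 + 1/13) = 42*(66/13) = 2772/13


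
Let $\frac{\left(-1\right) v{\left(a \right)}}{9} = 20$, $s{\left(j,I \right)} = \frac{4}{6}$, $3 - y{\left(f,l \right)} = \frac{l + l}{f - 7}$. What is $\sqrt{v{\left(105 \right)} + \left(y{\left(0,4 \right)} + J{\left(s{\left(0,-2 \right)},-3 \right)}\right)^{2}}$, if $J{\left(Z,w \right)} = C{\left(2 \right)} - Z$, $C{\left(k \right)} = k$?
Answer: $\frac{i \sqrt{66155}}{21} \approx 12.248 i$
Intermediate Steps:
$y{\left(f,l \right)} = 3 - \frac{2 l}{-7 + f}$ ($y{\left(f,l \right)} = 3 - \frac{l + l}{f - 7} = 3 - \frac{2 l}{-7 + f}$)
$s{\left(j,I \right)} = \frac{2}{3}$ ($s{\left(j,I \right)} = 4 \cdot \frac{1}{6} = \frac{2}{3}$)
$J{\left(Z,w \right)} = 2 - Z$
$v{\left(a \right)} = -180$ ($v{\left(a \right)} = \left(-9\right) 20 = -180$)
$\sqrt{v{\left(105 \right)} + \left(y{\left(0,4 \right)} + J{\left(s{\left(0,-2 \right)},-3 \right)}\right)^{2}} = \sqrt{-180 + \left(\frac{-21 - 8 + 3 \cdot 0}{-7 + 0} + \left(2 - \frac{2}{3}\right)\right)^{2}} = \sqrt{-180 + \left(\frac{-21 - 8 + 0}{-7} + \left(2 - \frac{2}{3}\right)\right)^{2}} = \sqrt{-180 + \left(\left(- \frac{1}{7}\right) \left(-29\right) + \frac{4}{3}\right)^{2}} = \sqrt{-180 + \left(\frac{29}{7} + \frac{4}{3}\right)^{2}} = \sqrt{-180 + \left(\frac{115}{21}\right)^{2}} = \sqrt{-180 + \frac{13225}{441}} = \sqrt{- \frac{66155}{441}} = \frac{i \sqrt{66155}}{21}$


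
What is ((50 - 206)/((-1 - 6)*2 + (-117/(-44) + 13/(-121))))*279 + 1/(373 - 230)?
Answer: 1004129543/264121 ≈ 3801.8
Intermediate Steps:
((50 - 206)/((-1 - 6)*2 + (-117/(-44) + 13/(-121))))*279 + 1/(373 - 230) = -156/(-7*2 + (-117*(-1/44) + 13*(-1/121)))*279 + 1/143 = -156/(-14 + (117/44 - 13/121))*279 + 1/143 = -156/(-14 + 1235/484)*279 + 1/143 = -156/(-5541/484)*279 + 1/143 = -156*(-484/5541)*279 + 1/143 = (25168/1847)*279 + 1/143 = 7021872/1847 + 1/143 = 1004129543/264121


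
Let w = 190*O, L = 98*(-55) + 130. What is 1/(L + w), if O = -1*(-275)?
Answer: 1/46990 ≈ 2.1281e-5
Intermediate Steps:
O = 275
L = -5260 (L = -5390 + 130 = -5260)
w = 52250 (w = 190*275 = 52250)
1/(L + w) = 1/(-5260 + 52250) = 1/46990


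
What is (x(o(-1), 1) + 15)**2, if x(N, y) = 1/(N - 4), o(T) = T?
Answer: 5476/25 ≈ 219.04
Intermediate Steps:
x(N, y) = 1/(-4 + N)
(x(o(-1), 1) + 15)**2 = (1/(-4 - 1) + 15)**2 = (1/(-5) + 15)**2 = (-1/5 + 15)**2 = (74/5)**2 = 5476/25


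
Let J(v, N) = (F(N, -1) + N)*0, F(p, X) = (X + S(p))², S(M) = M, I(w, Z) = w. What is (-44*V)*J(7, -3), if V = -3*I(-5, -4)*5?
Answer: 0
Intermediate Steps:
V = 75 (V = -3*(-5)*5 = 15*5 = 75)
F(p, X) = (X + p)²
J(v, N) = 0 (J(v, N) = ((-1 + N)² + N)*0 = (N + (-1 + N)²)*0 = 0)
(-44*V)*J(7, -3) = -44*75*0 = -3300*0 = 0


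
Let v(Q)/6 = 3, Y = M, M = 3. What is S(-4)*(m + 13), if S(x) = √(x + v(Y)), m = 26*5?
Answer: 143*√14 ≈ 535.06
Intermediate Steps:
Y = 3
v(Q) = 18 (v(Q) = 6*3 = 18)
m = 130
S(x) = √(18 + x) (S(x) = √(x + 18) = √(18 + x))
S(-4)*(m + 13) = √(18 - 4)*(130 + 13) = √14*143 = 143*√14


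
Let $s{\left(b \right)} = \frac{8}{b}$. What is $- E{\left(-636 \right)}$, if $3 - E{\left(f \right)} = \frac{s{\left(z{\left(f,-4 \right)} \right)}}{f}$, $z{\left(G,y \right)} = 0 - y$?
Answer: $- \frac{955}{318} \approx -3.0031$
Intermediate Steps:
$z{\left(G,y \right)} = - y$
$E{\left(f \right)} = 3 - \frac{2}{f}$ ($E{\left(f \right)} = 3 - \frac{8 \frac{1}{\left(-1\right) \left(-4\right)}}{f} = 3 - \frac{8 \cdot \frac{1}{4}}{f} = 3 - \frac{2}{f}$)
$- E{\left(-636 \right)} = - (3 - \frac{2}{-636}) = - (3 - - \frac{1}{318}) = - (3 + \frac{1}{318}) = \left(-1\right) \frac{955}{318} = - \frac{955}{318}$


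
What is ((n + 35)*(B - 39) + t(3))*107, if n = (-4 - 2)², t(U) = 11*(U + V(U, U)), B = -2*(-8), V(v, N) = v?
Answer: -167669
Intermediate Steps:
B = 16
t(U) = 22*U (t(U) = 11*(U + U) = 11*(2*U) = 22*U)
n = 36 (n = (-6)² = 36)
((n + 35)*(B - 39) + t(3))*107 = ((36 + 35)*(16 - 39) + 22*3)*107 = (71*(-23) + 66)*107 = (-1633 + 66)*107 = -1567*107 = -167669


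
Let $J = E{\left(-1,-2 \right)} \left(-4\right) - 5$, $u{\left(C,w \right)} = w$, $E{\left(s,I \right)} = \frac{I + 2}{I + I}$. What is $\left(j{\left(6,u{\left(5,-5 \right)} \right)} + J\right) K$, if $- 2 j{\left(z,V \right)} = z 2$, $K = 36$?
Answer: $-396$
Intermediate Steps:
$E{\left(s,I \right)} = \frac{2 + I}{2 I}$
$J = -5$ ($J = \frac{2 - 2}{2 \left(-2\right)} \left(-4\right) - 5 = \frac{1}{2} \left(- \frac{1}{2}\right) 0 \left(-4\right) - 5 = 0 \left(-4\right) - 5 = 0 - 5 = -5$)
$j{\left(z,V \right)} = - z$ ($j{\left(z,V \right)} = - \frac{z 2}{2} = - \frac{2 z}{2} = - z$)
$\left(j{\left(6,u{\left(5,-5 \right)} \right)} + J\right) K = \left(\left(-1\right) 6 - 5\right) 36 = \left(-6 - 5\right) 36 = \left(-11\right) 36 = -396$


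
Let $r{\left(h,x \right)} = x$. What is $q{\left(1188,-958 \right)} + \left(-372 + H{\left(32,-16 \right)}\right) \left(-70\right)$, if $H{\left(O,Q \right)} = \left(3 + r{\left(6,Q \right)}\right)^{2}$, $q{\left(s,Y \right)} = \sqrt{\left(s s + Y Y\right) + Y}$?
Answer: $14210 + 5 \sqrt{93126} \approx 15736.0$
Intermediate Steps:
$q{\left(s,Y \right)} = \sqrt{Y + Y^{2} + s^{2}}$ ($q{\left(s,Y \right)} = \sqrt{\left(s^{2} + Y^{2}\right) + Y} = \sqrt{\left(Y^{2} + s^{2}\right) + Y} = \sqrt{Y + Y^{2} + s^{2}}$)
$H{\left(O,Q \right)} = \left(3 + Q\right)^{2}$
$q{\left(1188,-958 \right)} + \left(-372 + H{\left(32,-16 \right)}\right) \left(-70\right) = \sqrt{-958 + \left(-958\right)^{2} + 1188^{2}} + \left(-372 + \left(3 - 16\right)^{2}\right) \left(-70\right) = \sqrt{-958 + 917764 + 1411344} + \left(-372 + \left(-13\right)^{2}\right) \left(-70\right) = \sqrt{2328150} + \left(-372 + 169\right) \left(-70\right) = 5 \sqrt{93126} - -14210 = 5 \sqrt{93126} + 14210 = 14210 + 5 \sqrt{93126}$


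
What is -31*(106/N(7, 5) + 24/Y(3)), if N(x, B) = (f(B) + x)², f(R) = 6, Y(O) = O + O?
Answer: -24242/169 ≈ -143.44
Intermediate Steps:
Y(O) = 2*O
N(x, B) = (6 + x)²
-31*(106/N(7, 5) + 24/Y(3)) = -31*(106/((6 + 7)²) + 24/((2*3))) = -31*(106/(13²) + 24/6) = -31*(106/169 + 24*(⅙)) = -31*(106*(1/169) + 4) = -31*(106/169 + 4) = -31*782/169 = -24242/169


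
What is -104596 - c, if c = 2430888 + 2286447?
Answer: -4821931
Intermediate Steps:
c = 4717335
-104596 - c = -104596 - 1*4717335 = -104596 - 4717335 = -4821931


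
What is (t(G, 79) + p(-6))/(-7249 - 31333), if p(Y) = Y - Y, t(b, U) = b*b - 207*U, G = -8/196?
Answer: 39263549/92635382 ≈ 0.42385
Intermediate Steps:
G = -2/49 (G = -8*1/196 = -2/49 ≈ -0.040816)
t(b, U) = b² - 207*U
p(Y) = 0
(t(G, 79) + p(-6))/(-7249 - 31333) = (((-2/49)² - 207*79) + 0)/(-7249 - 31333) = ((4/2401 - 16353) + 0)/(-38582) = (-39263549/2401 + 0)*(-1/38582) = -39263549/2401*(-1/38582) = 39263549/92635382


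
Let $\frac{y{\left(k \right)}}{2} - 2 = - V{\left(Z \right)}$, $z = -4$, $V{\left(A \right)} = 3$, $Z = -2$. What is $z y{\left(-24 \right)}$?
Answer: $8$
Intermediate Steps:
$y{\left(k \right)} = -2$ ($y{\left(k \right)} = 4 + 2 \left(\left(-1\right) 3\right) = 4 + 2 \left(-3\right) = 4 - 6 = -2$)
$z y{\left(-24 \right)} = \left(-4\right) \left(-2\right) = 8$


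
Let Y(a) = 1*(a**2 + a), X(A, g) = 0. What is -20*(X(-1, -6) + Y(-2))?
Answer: -40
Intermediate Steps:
Y(a) = a + a**2 (Y(a) = 1*(a + a**2) = a + a**2)
-20*(X(-1, -6) + Y(-2)) = -20*(0 - 2*(1 - 2)) = -20*(0 - 2*(-1)) = -20*(0 + 2) = -20*2 = -40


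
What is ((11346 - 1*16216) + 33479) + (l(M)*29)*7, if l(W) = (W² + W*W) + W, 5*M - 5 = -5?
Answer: 28609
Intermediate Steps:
M = 0 (M = 1 + (⅕)*(-5) = 1 - 1 = 0)
l(W) = W + 2*W² (l(W) = (W² + W²) + W = 2*W² + W = W + 2*W²)
((11346 - 1*16216) + 33479) + (l(M)*29)*7 = ((11346 - 1*16216) + 33479) + ((0*(1 + 2*0))*29)*7 = ((11346 - 16216) + 33479) + ((0*(1 + 0))*29)*7 = (-4870 + 33479) + ((0*1)*29)*7 = 28609 + (0*29)*7 = 28609 + 0*7 = 28609 + 0 = 28609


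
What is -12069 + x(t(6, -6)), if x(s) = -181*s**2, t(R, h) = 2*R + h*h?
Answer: -429093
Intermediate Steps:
t(R, h) = h**2 + 2*R (t(R, h) = 2*R + h**2 = h**2 + 2*R)
-12069 + x(t(6, -6)) = -12069 - 181*((-6)**2 + 2*6)**2 = -12069 - 181*(36 + 12)**2 = -12069 - 181*48**2 = -12069 - 181*2304 = -12069 - 417024 = -429093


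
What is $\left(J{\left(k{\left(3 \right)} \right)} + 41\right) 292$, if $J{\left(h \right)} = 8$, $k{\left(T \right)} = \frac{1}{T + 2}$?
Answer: $14308$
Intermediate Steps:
$k{\left(T \right)} = \frac{1}{2 + T}$
$\left(J{\left(k{\left(3 \right)} \right)} + 41\right) 292 = \left(8 + 41\right) 292 = 49 \cdot 292 = 14308$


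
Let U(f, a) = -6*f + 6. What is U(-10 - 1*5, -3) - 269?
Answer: -173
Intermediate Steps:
U(f, a) = 6 - 6*f
U(-10 - 1*5, -3) - 269 = (6 - 6*(-10 - 1*5)) - 269 = (6 - 6*(-10 - 5)) - 269 = (6 - 6*(-15)) - 269 = (6 + 90) - 269 = 96 - 269 = -173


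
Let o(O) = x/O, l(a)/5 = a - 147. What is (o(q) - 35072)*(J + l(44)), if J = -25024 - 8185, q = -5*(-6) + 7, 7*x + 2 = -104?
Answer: 306340519896/259 ≈ 1.1828e+9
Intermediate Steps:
l(a) = -735 + 5*a (l(a) = 5*(a - 147) = 5*(-147 + a) = -735 + 5*a)
x = -106/7 (x = -2/7 + (⅐)*(-104) = -2/7 - 104/7 = -106/7 ≈ -15.143)
q = 37 (q = 30 + 7 = 37)
o(O) = -106/(7*O)
J = -33209
(o(q) - 35072)*(J + l(44)) = (-106/7/37 - 35072)*(-33209 + (-735 + 5*44)) = (-106/7*1/37 - 35072)*(-33209 + (-735 + 220)) = (-106/259 - 35072)*(-33209 - 515) = -9083754/259*(-33724) = 306340519896/259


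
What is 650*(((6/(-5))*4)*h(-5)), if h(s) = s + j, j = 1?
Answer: 12480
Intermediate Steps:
h(s) = 1 + s (h(s) = s + 1 = 1 + s)
650*(((6/(-5))*4)*h(-5)) = 650*(((6/(-5))*4)*(1 - 5)) = 650*(((6*(-⅕))*4)*(-4)) = 650*(-6/5*4*(-4)) = 650*(-24/5*(-4)) = 650*(96/5) = 12480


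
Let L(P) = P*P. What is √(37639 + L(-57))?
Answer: 2*√10222 ≈ 202.21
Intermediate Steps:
L(P) = P²
√(37639 + L(-57)) = √(37639 + (-57)²) = √(37639 + 3249) = √40888 = 2*√10222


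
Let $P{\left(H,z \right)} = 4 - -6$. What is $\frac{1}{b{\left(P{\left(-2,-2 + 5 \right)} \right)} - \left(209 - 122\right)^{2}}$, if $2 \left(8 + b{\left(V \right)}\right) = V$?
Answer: $- \frac{1}{7572} \approx -0.00013207$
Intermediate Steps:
$P{\left(H,z \right)} = 10$ ($P{\left(H,z \right)} = 4 + 6 = 10$)
$b{\left(V \right)} = -8 + \frac{V}{2}$
$\frac{1}{b{\left(P{\left(-2,-2 + 5 \right)} \right)} - \left(209 - 122\right)^{2}} = \frac{1}{\left(-8 + \frac{1}{2} \cdot 10\right) - \left(209 - 122\right)^{2}} = \frac{1}{\left(-8 + 5\right) - 87^{2}} = \frac{1}{-3 - 7569} = \frac{1}{-7572} = - \frac{1}{7572}$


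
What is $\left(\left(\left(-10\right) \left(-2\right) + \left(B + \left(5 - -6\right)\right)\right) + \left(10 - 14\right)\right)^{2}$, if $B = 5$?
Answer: $1024$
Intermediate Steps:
$\left(\left(\left(-10\right) \left(-2\right) + \left(B + \left(5 - -6\right)\right)\right) + \left(10 - 14\right)\right)^{2} = \left(\left(\left(-10\right) \left(-2\right) + \left(5 + \left(5 - -6\right)\right)\right) + \left(10 - 14\right)\right)^{2} = \left(\left(20 + \left(5 + \left(5 + 6\right)\right)\right) + \left(10 - 14\right)\right)^{2} = \left(\left(20 + \left(5 + 11\right)\right) - 4\right)^{2} = \left(\left(20 + 16\right) - 4\right)^{2} = \left(36 - 4\right)^{2} = 32^{2} = 1024$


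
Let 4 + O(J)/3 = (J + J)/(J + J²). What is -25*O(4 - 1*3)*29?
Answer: 6525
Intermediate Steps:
O(J) = -12 + 6*J/(J + J²) (O(J) = -12 + 3*((J + J)/(J + J²)) = -12 + 3*((2*J)/(J + J²)) = -12 + 3*(2*J/(J + J²)) = -12 + 6*J/(J + J²))
-25*O(4 - 1*3)*29 = -150*(-1 - 2*(4 - 1*3))/(1 + (4 - 1*3))*29 = -150*(-1 - 2*(4 - 3))/(1 + (4 - 3))*29 = -150*(-1 - 2*1)/(1 + 1)*29 = -150*(-1 - 2)/2*29 = -150*(-3)/2*29 = -25*(-9)*29 = 225*29 = 6525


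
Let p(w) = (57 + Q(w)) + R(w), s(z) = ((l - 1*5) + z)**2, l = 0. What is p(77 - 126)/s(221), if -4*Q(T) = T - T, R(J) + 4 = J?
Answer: 1/11664 ≈ 8.5734e-5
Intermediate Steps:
R(J) = -4 + J
s(z) = (-5 + z)**2 (s(z) = ((0 - 1*5) + z)**2 = ((0 - 5) + z)**2 = (-5 + z)**2)
Q(T) = 0 (Q(T) = -(T - T)/4 = -1/4*0 = 0)
p(w) = 53 + w (p(w) = (57 + 0) + (-4 + w) = 57 + (-4 + w) = 53 + w)
p(77 - 126)/s(221) = (53 + (77 - 126))/((-5 + 221)**2) = (53 - 49)/(216**2) = 4/46656 = 4*(1/46656) = 1/11664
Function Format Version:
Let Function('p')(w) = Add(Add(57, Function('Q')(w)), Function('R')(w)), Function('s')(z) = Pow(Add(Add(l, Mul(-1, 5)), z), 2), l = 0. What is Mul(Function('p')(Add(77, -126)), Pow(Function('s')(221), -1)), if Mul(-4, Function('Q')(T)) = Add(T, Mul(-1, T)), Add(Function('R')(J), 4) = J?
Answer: Rational(1, 11664) ≈ 8.5734e-5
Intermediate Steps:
Function('R')(J) = Add(-4, J)
Function('s')(z) = Pow(Add(-5, z), 2) (Function('s')(z) = Pow(Add(Add(0, Mul(-1, 5)), z), 2) = Pow(Add(Add(0, -5), z), 2) = Pow(Add(-5, z), 2))
Function('Q')(T) = 0 (Function('Q')(T) = Mul(Rational(-1, 4), Add(T, Mul(-1, T))) = Mul(Rational(-1, 4), 0) = 0)
Function('p')(w) = Add(53, w) (Function('p')(w) = Add(Add(57, 0), Add(-4, w)) = Add(57, Add(-4, w)) = Add(53, w))
Mul(Function('p')(Add(77, -126)), Pow(Function('s')(221), -1)) = Mul(Add(53, Add(77, -126)), Pow(Pow(Add(-5, 221), 2), -1)) = Mul(Add(53, -49), Pow(Pow(216, 2), -1)) = Mul(4, Pow(46656, -1)) = Mul(4, Rational(1, 46656)) = Rational(1, 11664)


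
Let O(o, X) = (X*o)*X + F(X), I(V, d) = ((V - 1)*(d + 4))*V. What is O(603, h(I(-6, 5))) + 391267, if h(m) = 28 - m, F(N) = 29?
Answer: 74258796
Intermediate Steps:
I(V, d) = V*(-1 + V)*(4 + d) (I(V, d) = ((-1 + V)*(4 + d))*V = V*(-1 + V)*(4 + d))
O(o, X) = 29 + o*X² (O(o, X) = (X*o)*X + 29 = o*X² + 29 = 29 + o*X²)
O(603, h(I(-6, 5))) + 391267 = (29 + 603*(28 - (-6)*(-4 - 1*5 + 4*(-6) - 6*5))²) + 391267 = (29 + 603*(28 - (-6)*(-4 - 5 - 24 - 30))²) + 391267 = (29 + 603*(28 - (-6)*(-63))²) + 391267 = (29 + 603*(28 - 1*378)²) + 391267 = (29 + 603*(28 - 378)²) + 391267 = (29 + 603*(-350)²) + 391267 = (29 + 603*122500) + 391267 = (29 + 73867500) + 391267 = 73867529 + 391267 = 74258796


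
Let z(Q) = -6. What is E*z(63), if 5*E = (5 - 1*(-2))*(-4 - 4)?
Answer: 336/5 ≈ 67.200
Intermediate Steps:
E = -56/5 (E = ((5 - 1*(-2))*(-4 - 4))/5 = ((5 + 2)*(-8))/5 = (7*(-8))/5 = (1/5)*(-56) = -56/5 ≈ -11.200)
E*z(63) = -56/5*(-6) = 336/5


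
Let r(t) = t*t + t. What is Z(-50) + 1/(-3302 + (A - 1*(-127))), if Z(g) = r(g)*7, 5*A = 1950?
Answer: 47762749/2785 ≈ 17150.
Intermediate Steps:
A = 390 (A = (⅕)*1950 = 390)
r(t) = t + t² (r(t) = t² + t = t + t²)
Z(g) = 7*g*(1 + g) (Z(g) = (g*(1 + g))*7 = 7*g*(1 + g))
Z(-50) + 1/(-3302 + (A - 1*(-127))) = 7*(-50)*(1 - 50) + 1/(-3302 + (390 - 1*(-127))) = 7*(-50)*(-49) + 1/(-3302 + (390 + 127)) = 17150 + 1/(-3302 + 517) = 17150 + 1/(-2785) = 17150 - 1/2785 = 47762749/2785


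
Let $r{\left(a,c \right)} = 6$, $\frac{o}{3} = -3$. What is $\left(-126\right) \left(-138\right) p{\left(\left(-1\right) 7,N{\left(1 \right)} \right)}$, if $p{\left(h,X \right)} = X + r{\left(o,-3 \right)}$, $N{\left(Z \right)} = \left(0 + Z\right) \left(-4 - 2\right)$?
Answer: $0$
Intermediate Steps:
$o = -9$ ($o = 3 \left(-3\right) = -9$)
$N{\left(Z \right)} = - 6 Z$ ($N{\left(Z \right)} = Z \left(-6\right) = - 6 Z$)
$p{\left(h,X \right)} = 6 + X$ ($p{\left(h,X \right)} = X + 6 = 6 + X$)
$\left(-126\right) \left(-138\right) p{\left(\left(-1\right) 7,N{\left(1 \right)} \right)} = \left(-126\right) \left(-138\right) \left(6 - 6\right) = 17388 \left(6 - 6\right) = 17388 \cdot 0 = 0$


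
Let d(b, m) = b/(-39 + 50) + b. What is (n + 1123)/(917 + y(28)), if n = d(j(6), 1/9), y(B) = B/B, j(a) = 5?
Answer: 12413/10098 ≈ 1.2293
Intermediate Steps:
y(B) = 1
d(b, m) = 12*b/11 (d(b, m) = b/11 + b = 12*b/11)
n = 60/11 (n = (12/11)*5 = 60/11 ≈ 5.4545)
(n + 1123)/(917 + y(28)) = (60/11 + 1123)/(917 + 1) = (12413/11)/918 = (12413/11)*(1/918) = 12413/10098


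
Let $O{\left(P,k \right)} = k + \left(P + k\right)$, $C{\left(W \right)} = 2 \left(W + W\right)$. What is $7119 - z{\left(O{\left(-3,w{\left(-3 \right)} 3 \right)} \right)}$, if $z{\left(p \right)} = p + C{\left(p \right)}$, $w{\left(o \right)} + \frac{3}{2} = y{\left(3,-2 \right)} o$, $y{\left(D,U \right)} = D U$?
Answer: $6639$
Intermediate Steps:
$w{\left(o \right)} = - \frac{3}{2} - 6 o$ ($w{\left(o \right)} = - \frac{3}{2} + 3 \left(-2\right) o = - \frac{3}{2} - 6 o$)
$C{\left(W \right)} = 4 W$ ($C{\left(W \right)} = 2 \cdot 2 W = 4 W$)
$O{\left(P,k \right)} = P + 2 k$
$z{\left(p \right)} = 5 p$ ($z{\left(p \right)} = p + 4 p = 5 p$)
$7119 - z{\left(O{\left(-3,w{\left(-3 \right)} 3 \right)} \right)} = 7119 - 5 \left(-3 + 2 \left(- \frac{3}{2} - -18\right) 3\right) = 7119 - 5 \left(-3 + 2 \left(- \frac{3}{2} + 18\right) 3\right) = 7119 - 5 \left(-3 + 2 \cdot \frac{33}{2} \cdot 3\right) = 7119 - 5 \left(-3 + 2 \cdot \frac{99}{2}\right) = 7119 - 5 \left(-3 + 99\right) = 7119 - 5 \cdot 96 = 7119 - 480 = 6639$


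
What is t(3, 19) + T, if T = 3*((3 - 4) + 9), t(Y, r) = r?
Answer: 43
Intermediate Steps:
T = 24 (T = 3*(-1 + 9) = 3*8 = 24)
t(3, 19) + T = 19 + 24 = 43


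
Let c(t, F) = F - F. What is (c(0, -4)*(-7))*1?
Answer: 0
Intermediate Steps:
c(t, F) = 0
(c(0, -4)*(-7))*1 = (0*(-7))*1 = 0*1 = 0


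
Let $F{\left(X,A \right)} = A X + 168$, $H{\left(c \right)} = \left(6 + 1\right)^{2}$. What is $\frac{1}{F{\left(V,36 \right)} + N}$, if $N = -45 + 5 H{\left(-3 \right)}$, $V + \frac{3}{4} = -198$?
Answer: $- \frac{1}{6787} \approx -0.00014734$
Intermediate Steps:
$V = - \frac{795}{4}$ ($V = - \frac{3}{4} - 198 = - \frac{795}{4} \approx -198.75$)
$H{\left(c \right)} = 49$ ($H{\left(c \right)} = 7^{2} = 49$)
$F{\left(X,A \right)} = 168 + A X$
$N = 200$ ($N = -45 + 5 \cdot 49 = -45 + 245 = 200$)
$\frac{1}{F{\left(V,36 \right)} + N} = \frac{1}{\left(168 + 36 \left(- \frac{795}{4}\right)\right) + 200} = \frac{1}{\left(168 - 7155\right) + 200} = \frac{1}{-6987 + 200} = \frac{1}{-6787} = - \frac{1}{6787}$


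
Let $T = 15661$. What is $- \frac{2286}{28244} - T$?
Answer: $- \frac{221165785}{14122} \approx -15661.0$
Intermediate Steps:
$- \frac{2286}{28244} - T = - \frac{2286}{28244} - 15661 = \left(-2286\right) \frac{1}{28244} - 15661 = - \frac{1143}{14122} - 15661 = - \frac{221165785}{14122}$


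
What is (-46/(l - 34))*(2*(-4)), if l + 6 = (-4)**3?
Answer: -46/13 ≈ -3.5385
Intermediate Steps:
l = -70 (l = -6 + (-4)**3 = -6 - 64 = -70)
(-46/(l - 34))*(2*(-4)) = (-46/(-70 - 34))*(2*(-4)) = -46/(-104)*(-8) = -46*(-1/104)*(-8) = (23/52)*(-8) = -46/13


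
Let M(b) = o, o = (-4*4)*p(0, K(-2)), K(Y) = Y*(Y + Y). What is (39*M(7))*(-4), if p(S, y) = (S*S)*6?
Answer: 0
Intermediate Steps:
K(Y) = 2*Y**2 (K(Y) = Y*(2*Y) = 2*Y**2)
p(S, y) = 6*S**2 (p(S, y) = S**2*6 = 6*S**2)
o = 0 (o = (-4*4)*(6*0**2) = -96*0 = -16*0 = 0)
M(b) = 0
(39*M(7))*(-4) = (39*0)*(-4) = 0*(-4) = 0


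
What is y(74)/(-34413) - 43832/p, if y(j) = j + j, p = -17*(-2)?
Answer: -754197824/585021 ≈ -1289.2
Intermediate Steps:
p = 34
y(j) = 2*j
y(74)/(-34413) - 43832/p = (2*74)/(-34413) - 43832/34 = 148*(-1/34413) - 43832*1/34 = -148/34413 - 21916/17 = -754197824/585021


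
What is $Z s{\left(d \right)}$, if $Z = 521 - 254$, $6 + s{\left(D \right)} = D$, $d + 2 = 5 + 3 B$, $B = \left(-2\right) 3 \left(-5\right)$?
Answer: $23229$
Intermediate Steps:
$B = 30$ ($B = \left(-6\right) \left(-5\right) = 30$)
$d = 93$ ($d = -2 + \left(5 + 3 \cdot 30\right) = -2 + \left(5 + 90\right) = -2 + 95 = 93$)
$s{\left(D \right)} = -6 + D$
$Z = 267$
$Z s{\left(d \right)} = 267 \left(-6 + 93\right) = 267 \cdot 87 = 23229$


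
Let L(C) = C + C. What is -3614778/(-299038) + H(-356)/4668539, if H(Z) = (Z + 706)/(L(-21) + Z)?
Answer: 1679135314733704/138909021265459 ≈ 12.088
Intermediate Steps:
L(C) = 2*C
H(Z) = (706 + Z)/(-42 + Z) (H(Z) = (Z + 706)/(2*(-21) + Z) = (706 + Z)/(-42 + Z))
-3614778/(-299038) + H(-356)/4668539 = -3614778/(-299038) + ((706 - 356)/(-42 - 356))/4668539 = -3614778*(-1/299038) + (350/(-398))*(1/4668539) = 1807389/149519 - 1/398*350*(1/4668539) = 1807389/149519 - 175/199*1/4668539 = 1807389/149519 - 175/929039261 = 1679135314733704/138909021265459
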